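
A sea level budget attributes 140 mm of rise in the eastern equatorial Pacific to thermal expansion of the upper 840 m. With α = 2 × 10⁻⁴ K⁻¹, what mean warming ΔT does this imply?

ΔT ≈ 0.833 K

ΔT = Δh/(αH) = 0.14 / (2×10⁻⁴ × 840) ≈ 0.8333 K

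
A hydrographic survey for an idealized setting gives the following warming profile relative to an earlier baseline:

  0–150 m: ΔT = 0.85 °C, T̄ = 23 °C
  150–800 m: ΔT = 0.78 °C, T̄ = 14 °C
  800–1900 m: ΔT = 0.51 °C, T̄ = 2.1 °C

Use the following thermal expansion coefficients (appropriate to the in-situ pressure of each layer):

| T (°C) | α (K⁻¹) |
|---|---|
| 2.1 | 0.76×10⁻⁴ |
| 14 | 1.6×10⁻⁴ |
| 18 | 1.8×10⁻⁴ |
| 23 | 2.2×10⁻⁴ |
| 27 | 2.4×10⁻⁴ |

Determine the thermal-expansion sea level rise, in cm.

Layer 1 at 23 °C → α = 2.2×10⁻⁴ K⁻¹
Layer 2 at 14 °C → α = 1.6×10⁻⁴ K⁻¹
Layer 3 at 2.1 °C → α = 0.76×10⁻⁴ K⁻¹
0–150 m: 0.85 × 150 × 2.2×10⁻⁴ = 0.02805 m
1.6×10⁻⁴ × 650 × 0.78 = 0.08112 m
Layer 3: 1100 × 0.51 × 0.76×10⁻⁴ = 0.042636 m
Δh = 0.02805 + 0.08112 + 0.042636 = 0.151806 m

Δh ≈ 15.2 cm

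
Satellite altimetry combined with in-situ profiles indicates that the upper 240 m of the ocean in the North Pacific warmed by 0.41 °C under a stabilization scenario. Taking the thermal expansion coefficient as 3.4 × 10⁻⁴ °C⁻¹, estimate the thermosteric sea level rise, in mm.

33 mm of thermosteric rise

Δh = αΔT·H = 3.4×10⁻⁴ × 0.41 × 240 = 0.033456 m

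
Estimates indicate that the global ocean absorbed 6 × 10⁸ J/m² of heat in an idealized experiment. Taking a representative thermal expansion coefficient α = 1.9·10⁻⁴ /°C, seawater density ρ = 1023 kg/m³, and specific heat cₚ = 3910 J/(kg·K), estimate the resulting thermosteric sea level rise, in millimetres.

about 29 mm

Δh = αQ/(ρcₚ) = 1.9×10⁻⁴ × 6×10⁸ / (1023 × 3910) ≈ 0.02850 m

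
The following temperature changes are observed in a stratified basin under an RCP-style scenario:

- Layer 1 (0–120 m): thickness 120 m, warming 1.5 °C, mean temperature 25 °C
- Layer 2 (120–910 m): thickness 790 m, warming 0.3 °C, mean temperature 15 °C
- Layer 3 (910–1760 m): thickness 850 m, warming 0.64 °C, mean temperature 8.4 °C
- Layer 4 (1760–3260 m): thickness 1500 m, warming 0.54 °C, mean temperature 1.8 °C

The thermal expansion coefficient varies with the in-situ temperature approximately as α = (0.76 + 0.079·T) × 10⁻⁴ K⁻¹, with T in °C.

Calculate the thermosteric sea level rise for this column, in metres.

Layer 1: α = (0.76 + 0.079×25)×10⁻⁴ = 2.735×10⁻⁴ K⁻¹
Layer 2: α = (0.76 + 0.079×15)×10⁻⁴ = 1.945×10⁻⁴ K⁻¹
Layer 3: α = (0.76 + 0.079×8.4)×10⁻⁴ = 1.4236×10⁻⁴ K⁻¹
Layer 4: α = (0.76 + 0.079×1.8)×10⁻⁴ = 0.9022×10⁻⁴ K⁻¹
0–120 m: 1.5 × 120 × 2.735×10⁻⁴ = 0.04923 m
120–910 m: 790 × 0.3 × 1.945×10⁻⁴ = 0.0460965 m
Layer 3: 850 × 1.4236×10⁻⁴ × 0.64 = 0.07744384 m
0.9022×10⁻⁴ × 1500 × 0.54 = 0.0730782 m
Δh = 0.04923 + 0.0460965 + 0.07744384 + 0.0730782 = 0.24584854 m ≈ 0.25 m

0.25 m of thermosteric rise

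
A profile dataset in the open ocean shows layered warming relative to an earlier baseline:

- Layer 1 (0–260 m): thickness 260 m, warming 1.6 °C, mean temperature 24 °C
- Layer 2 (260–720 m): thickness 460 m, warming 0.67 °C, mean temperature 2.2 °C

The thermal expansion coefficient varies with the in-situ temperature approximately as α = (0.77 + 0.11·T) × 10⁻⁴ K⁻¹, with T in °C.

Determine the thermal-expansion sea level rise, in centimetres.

about 17.3 cm

Layer 1: α = (0.77 + 0.11×24)×10⁻⁴ = 3.41×10⁻⁴ K⁻¹
Layer 2: α = (0.77 + 0.11×2.2)×10⁻⁴ = 1.012×10⁻⁴ K⁻¹
Layer 1: 3.41×10⁻⁴ × 1.6 × 260 = 0.141856 m
260–720 m: 1.012×10⁻⁴ × 460 × 0.67 = 0.03118984 m
Δh = 0.141856 + 0.03118984 = 0.17304584 m ≈ 17.3 cm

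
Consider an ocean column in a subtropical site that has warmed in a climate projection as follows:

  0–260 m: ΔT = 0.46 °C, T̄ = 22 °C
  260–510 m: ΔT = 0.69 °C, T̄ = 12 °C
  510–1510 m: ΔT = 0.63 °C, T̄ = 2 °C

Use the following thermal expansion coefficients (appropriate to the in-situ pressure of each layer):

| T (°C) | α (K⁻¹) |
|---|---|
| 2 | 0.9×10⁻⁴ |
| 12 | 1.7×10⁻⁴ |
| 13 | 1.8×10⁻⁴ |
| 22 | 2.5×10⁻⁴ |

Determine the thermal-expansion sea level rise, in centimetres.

Layer 1 at 22 °C → α = 2.5×10⁻⁴ K⁻¹
Layer 2 at 12 °C → α = 1.7×10⁻⁴ K⁻¹
Layer 3 at 2 °C → α = 0.9×10⁻⁴ K⁻¹
0.46 × 2.5×10⁻⁴ × 260 = 0.02990 m
0.69 × 1.7×10⁻⁴ × 250 = 0.029325 m
510–1510 m: 0.9×10⁻⁴ × 0.63 × 1000 = 0.05670 m
Δh = 0.02990 + 0.029325 + 0.05670 = 0.115925 m ≈ 11.6 cm

11.6 cm of thermosteric rise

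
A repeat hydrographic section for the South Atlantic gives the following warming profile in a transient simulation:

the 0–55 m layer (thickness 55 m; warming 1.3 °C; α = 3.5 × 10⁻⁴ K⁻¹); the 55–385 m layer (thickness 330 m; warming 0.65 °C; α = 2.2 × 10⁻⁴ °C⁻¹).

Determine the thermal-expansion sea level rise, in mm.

Layer 1: 1.3 × 55 × 3.5×10⁻⁴ = 0.025025 m
Layer 2: 2.2×10⁻⁴ × 330 × 0.65 = 0.04719 m
Δh = 0.025025 + 0.04719 = 0.072215 m ≈ 72 mm

Δh = 72 mm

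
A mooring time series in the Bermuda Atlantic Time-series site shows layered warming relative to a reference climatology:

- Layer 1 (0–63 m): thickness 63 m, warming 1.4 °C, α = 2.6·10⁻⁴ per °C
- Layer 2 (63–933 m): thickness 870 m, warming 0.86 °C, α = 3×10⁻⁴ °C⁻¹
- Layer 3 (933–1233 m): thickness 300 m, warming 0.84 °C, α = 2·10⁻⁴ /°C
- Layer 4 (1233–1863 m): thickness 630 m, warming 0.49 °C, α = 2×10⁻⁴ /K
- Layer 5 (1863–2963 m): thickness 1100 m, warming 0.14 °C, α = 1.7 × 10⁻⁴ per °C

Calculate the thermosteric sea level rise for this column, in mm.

Δh = 386 mm

Layer 1: 2.6×10⁻⁴ × 1.4 × 63 = 0.022932 m
3×10⁻⁴ × 0.86 × 870 = 0.22446 m
300 × 0.84 × 2×10⁻⁴ = 0.05040 m
630 × 0.49 × 2×10⁻⁴ = 0.06174 m
1863–2963 m: 0.14 × 1100 × 1.7×10⁻⁴ = 0.02618 m
Δh = 0.022932 + 0.22446 + 0.05040 + 0.06174 + 0.02618 = 0.385712 m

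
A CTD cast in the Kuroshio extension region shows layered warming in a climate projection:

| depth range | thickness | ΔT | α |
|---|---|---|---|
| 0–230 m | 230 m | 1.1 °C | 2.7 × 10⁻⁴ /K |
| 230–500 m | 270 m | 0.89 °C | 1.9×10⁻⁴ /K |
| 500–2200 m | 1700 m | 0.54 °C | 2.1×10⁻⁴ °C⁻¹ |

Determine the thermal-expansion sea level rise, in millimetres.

0–230 m: 1.1 × 230 × 2.7×10⁻⁴ = 0.06831 m
230–500 m: 0.89 × 1.9×10⁻⁴ × 270 = 0.045657 m
Layer 3: 1700 × 2.1×10⁻⁴ × 0.54 = 0.19278 m
Δh = 0.06831 + 0.045657 + 0.19278 = 0.306747 m ≈ 307 mm

about 307 mm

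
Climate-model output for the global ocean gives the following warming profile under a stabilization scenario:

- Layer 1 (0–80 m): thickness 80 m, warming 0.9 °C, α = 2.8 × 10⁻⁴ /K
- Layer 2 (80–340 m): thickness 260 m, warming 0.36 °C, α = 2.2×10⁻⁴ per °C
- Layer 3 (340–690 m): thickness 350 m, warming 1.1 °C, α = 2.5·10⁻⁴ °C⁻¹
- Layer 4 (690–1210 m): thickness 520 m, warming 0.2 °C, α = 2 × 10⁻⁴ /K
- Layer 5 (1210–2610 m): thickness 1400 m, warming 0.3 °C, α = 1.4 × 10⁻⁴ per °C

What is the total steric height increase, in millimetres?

about 217 mm

Layer 1: 2.8×10⁻⁴ × 0.9 × 80 = 0.02016 m
0.36 × 260 × 2.2×10⁻⁴ = 0.020592 m
340–690 m: 2.5×10⁻⁴ × 350 × 1.1 = 0.09625 m
690–1210 m: 2×10⁻⁴ × 520 × 0.2 = 0.02080 m
0.3 × 1400 × 1.4×10⁻⁴ = 0.05880 m
Δh = 0.02016 + 0.020592 + 0.09625 + 0.02080 + 0.05880 = 0.216602 m ≈ 217 mm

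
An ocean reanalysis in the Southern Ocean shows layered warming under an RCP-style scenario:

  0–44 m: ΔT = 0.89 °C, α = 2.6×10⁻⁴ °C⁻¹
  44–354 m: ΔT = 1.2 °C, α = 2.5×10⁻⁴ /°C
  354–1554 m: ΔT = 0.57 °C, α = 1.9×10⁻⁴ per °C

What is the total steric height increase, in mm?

0–44 m: 2.6×10⁻⁴ × 44 × 0.89 = 0.0101816 m
Layer 2: 2.5×10⁻⁴ × 1.2 × 310 = 0.09300 m
354–1554 m: 1200 × 1.9×10⁻⁴ × 0.57 = 0.12996 m
Δh = 0.0101816 + 0.09300 + 0.12996 = 0.2331416 m ≈ 230 mm

Δh ≈ 230 mm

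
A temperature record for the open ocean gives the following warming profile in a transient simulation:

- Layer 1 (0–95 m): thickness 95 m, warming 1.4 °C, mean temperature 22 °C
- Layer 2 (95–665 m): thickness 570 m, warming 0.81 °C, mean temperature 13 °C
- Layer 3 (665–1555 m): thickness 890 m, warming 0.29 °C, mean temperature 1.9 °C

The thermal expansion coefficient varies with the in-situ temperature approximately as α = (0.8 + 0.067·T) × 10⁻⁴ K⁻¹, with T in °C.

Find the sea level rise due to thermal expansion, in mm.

Δh = 130 mm

Layer 1: α = (0.8 + 0.067×22)×10⁻⁴ = 2.274×10⁻⁴ K⁻¹
Layer 2: α = (0.8 + 0.067×13)×10⁻⁴ = 1.671×10⁻⁴ K⁻¹
Layer 3: α = (0.8 + 0.067×1.9)×10⁻⁴ = 0.9273×10⁻⁴ K⁻¹
Layer 1: 95 × 2.274×10⁻⁴ × 1.4 = 0.0302442 m
95–665 m: 1.671×10⁻⁴ × 570 × 0.81 = 0.07715007 m
Layer 3: 890 × 0.29 × 0.9273×10⁻⁴ = 0.023933613 m
Δh = 0.0302442 + 0.07715007 + 0.023933613 = 0.131327883 m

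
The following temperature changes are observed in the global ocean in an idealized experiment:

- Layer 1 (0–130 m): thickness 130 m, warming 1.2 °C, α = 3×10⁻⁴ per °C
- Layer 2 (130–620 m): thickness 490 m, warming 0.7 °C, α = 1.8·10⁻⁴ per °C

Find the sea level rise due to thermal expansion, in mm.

109 mm

Layer 1: 1.2 × 3×10⁻⁴ × 130 = 0.04680 m
490 × 0.7 × 1.8×10⁻⁴ = 0.06174 m
Δh = 0.04680 + 0.06174 = 0.10854 m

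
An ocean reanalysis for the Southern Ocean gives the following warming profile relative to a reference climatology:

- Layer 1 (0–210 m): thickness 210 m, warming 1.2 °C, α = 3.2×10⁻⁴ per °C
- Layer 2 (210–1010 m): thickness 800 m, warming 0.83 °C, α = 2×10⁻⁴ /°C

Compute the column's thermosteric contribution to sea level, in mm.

Layer 1: 1.2 × 210 × 3.2×10⁻⁴ = 0.08064 m
210–1010 m: 2×10⁻⁴ × 0.83 × 800 = 0.13280 m
Δh = 0.08064 + 0.13280 = 0.21344 m

213 mm of thermosteric rise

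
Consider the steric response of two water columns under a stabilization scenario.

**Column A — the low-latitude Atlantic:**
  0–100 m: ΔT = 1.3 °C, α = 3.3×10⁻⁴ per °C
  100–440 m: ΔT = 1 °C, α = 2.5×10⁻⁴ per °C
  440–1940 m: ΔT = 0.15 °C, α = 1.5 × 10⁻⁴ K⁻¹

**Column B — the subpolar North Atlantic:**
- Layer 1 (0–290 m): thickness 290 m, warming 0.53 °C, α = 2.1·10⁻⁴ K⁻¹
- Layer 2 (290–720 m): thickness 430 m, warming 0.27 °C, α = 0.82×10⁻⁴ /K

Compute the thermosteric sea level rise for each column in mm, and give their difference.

A 0–100 m: 100 × 3.3×10⁻⁴ × 1.3 = 0.04290 m
A 1 × 340 × 2.5×10⁻⁴ = 0.08500 m
A 0.15 × 1.5×10⁻⁴ × 1500 = 0.03375 m
A total: 0.16165 m
B 2.1×10⁻⁴ × 0.53 × 290 = 0.032277 m
B 290–720 m: 0.82×10⁻⁴ × 0.27 × 430 = 0.0095202 m
B total: 0.0417972 m
Difference: 0.16165 − 0.0417972 = 0.1198528 m

Δh_A ≈ 162 mm, Δh_B ≈ 41.8 mm; difference ≈ 120 mm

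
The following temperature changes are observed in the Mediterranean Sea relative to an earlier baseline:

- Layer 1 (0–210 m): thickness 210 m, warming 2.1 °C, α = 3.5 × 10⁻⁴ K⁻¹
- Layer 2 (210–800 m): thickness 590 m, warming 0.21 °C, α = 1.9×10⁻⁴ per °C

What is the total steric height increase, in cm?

Layer 1: 210 × 3.5×10⁻⁴ × 2.1 = 0.15435 m
Layer 2: 1.9×10⁻⁴ × 0.21 × 590 = 0.023541 m
Δh = 0.15435 + 0.023541 = 0.177891 m

about 18 cm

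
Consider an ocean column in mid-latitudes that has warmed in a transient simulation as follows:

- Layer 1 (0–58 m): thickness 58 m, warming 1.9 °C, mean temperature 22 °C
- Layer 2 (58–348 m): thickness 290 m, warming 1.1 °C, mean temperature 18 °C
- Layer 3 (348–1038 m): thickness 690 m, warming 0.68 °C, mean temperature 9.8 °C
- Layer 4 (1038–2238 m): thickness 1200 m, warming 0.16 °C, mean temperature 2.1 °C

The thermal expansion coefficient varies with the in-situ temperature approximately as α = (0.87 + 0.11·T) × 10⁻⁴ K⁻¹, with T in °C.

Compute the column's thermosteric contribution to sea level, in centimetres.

24.0 cm of thermosteric rise

Layer 1: α = (0.87 + 0.11×22)×10⁻⁴ = 3.29×10⁻⁴ K⁻¹
Layer 2: α = (0.87 + 0.11×18)×10⁻⁴ = 2.85×10⁻⁴ K⁻¹
Layer 3: α = (0.87 + 0.11×9.8)×10⁻⁴ = 1.948×10⁻⁴ K⁻¹
Layer 4: α = (0.87 + 0.11×2.1)×10⁻⁴ = 1.101×10⁻⁴ K⁻¹
Layer 1: 1.9 × 3.29×10⁻⁴ × 58 = 0.0362558 m
58–348 m: 290 × 1.1 × 2.85×10⁻⁴ = 0.090915 m
0.68 × 1.948×10⁻⁴ × 690 = 0.09140016 m
Layer 4: 1200 × 0.16 × 1.101×10⁻⁴ = 0.0211392 m
Δh = 0.0362558 + 0.090915 + 0.09140016 + 0.0211392 = 0.23971016 m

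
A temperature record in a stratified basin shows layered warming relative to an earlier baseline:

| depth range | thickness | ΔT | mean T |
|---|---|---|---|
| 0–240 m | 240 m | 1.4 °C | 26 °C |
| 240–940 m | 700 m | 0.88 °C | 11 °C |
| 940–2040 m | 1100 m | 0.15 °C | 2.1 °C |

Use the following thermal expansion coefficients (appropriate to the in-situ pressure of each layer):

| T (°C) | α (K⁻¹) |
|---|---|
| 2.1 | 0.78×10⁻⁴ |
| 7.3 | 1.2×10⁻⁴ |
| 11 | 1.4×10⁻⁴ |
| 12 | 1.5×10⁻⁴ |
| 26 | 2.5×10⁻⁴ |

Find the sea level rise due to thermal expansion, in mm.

Layer 1 at 26 °C → α = 2.5×10⁻⁴ K⁻¹
Layer 2 at 11 °C → α = 1.4×10⁻⁴ K⁻¹
Layer 3 at 2.1 °C → α = 0.78×10⁻⁴ K⁻¹
0–240 m: 1.4 × 2.5×10⁻⁴ × 240 = 0.08400 m
240–940 m: 1.4×10⁻⁴ × 700 × 0.88 = 0.08624 m
0.78×10⁻⁴ × 0.15 × 1100 = 0.01287 m
Δh = 0.08400 + 0.08624 + 0.01287 = 0.18311 m ≈ 183 mm

about 183 mm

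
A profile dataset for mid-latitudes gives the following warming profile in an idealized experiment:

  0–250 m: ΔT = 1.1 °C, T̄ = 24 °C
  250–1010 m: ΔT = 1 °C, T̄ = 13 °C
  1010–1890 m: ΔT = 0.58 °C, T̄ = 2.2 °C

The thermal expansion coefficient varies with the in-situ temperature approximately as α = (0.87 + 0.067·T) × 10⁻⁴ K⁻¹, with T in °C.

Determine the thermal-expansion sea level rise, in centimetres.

about 25.2 cm

Layer 1: α = (0.87 + 0.067×24)×10⁻⁴ = 2.478×10⁻⁴ K⁻¹
Layer 2: α = (0.87 + 0.067×13)×10⁻⁴ = 1.741×10⁻⁴ K⁻¹
Layer 3: α = (0.87 + 0.067×2.2)×10⁻⁴ = 1.0174×10⁻⁴ K⁻¹
1.1 × 250 × 2.478×10⁻⁴ = 0.068145 m
Layer 2: 1 × 760 × 1.741×10⁻⁴ = 0.132316 m
Layer 3: 1.0174×10⁻⁴ × 880 × 0.58 = 0.051928096 m
Δh = 0.068145 + 0.132316 + 0.051928096 = 0.252389096 m ≈ 25.2 cm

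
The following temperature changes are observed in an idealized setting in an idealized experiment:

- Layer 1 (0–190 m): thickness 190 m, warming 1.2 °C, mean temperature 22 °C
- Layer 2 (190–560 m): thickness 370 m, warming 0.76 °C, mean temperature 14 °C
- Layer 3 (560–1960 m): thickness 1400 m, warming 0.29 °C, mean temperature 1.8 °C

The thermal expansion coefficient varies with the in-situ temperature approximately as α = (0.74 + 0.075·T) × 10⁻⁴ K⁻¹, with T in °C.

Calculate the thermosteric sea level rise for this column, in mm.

Layer 1: α = (0.74 + 0.075×22)×10⁻⁴ = 2.39×10⁻⁴ K⁻¹
Layer 2: α = (0.74 + 0.075×14)×10⁻⁴ = 1.79×10⁻⁴ K⁻¹
Layer 3: α = (0.74 + 0.075×1.8)×10⁻⁴ = 0.875×10⁻⁴ K⁻¹
Layer 1: 1.2 × 190 × 2.39×10⁻⁴ = 0.054492 m
0.76 × 370 × 1.79×10⁻⁴ = 0.0503348 m
0.875×10⁻⁴ × 1400 × 0.29 = 0.035525 m
Δh = 0.054492 + 0.0503348 + 0.035525 = 0.1403518 m

Δh = 140 mm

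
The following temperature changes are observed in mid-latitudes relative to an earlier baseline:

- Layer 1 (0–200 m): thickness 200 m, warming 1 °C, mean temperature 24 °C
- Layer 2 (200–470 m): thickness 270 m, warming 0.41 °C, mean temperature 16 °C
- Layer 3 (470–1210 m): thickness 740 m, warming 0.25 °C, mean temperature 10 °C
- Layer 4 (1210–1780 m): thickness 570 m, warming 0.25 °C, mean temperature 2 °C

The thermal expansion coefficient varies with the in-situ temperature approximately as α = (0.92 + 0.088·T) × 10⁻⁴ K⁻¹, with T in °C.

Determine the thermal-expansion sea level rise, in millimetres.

Layer 1: α = (0.92 + 0.088×24)×10⁻⁴ = 3.032×10⁻⁴ K⁻¹
Layer 2: α = (0.92 + 0.088×16)×10⁻⁴ = 2.328×10⁻⁴ K⁻¹
Layer 3: α = (0.92 + 0.088×10)×10⁻⁴ = 1.8×10⁻⁴ K⁻¹
Layer 4: α = (0.92 + 0.088×2)×10⁻⁴ = 1.096×10⁻⁴ K⁻¹
200 × 1 × 3.032×10⁻⁴ = 0.06064 m
Layer 2: 0.41 × 270 × 2.328×10⁻⁴ = 0.02577096 m
Layer 3: 1.8×10⁻⁴ × 0.25 × 740 = 0.03330 m
Layer 4: 0.25 × 1.096×10⁻⁴ × 570 = 0.015618 m
Δh = 0.06064 + 0.02577096 + 0.03330 + 0.015618 = 0.13532896 m

135 mm of thermosteric rise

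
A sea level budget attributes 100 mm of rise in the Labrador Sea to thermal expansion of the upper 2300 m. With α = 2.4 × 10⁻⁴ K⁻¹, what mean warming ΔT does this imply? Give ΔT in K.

ΔT = Δh/(αH) = 0.1 / (2.4×10⁻⁴ × 2300) ≈ 0.1812 K

about 0.181 K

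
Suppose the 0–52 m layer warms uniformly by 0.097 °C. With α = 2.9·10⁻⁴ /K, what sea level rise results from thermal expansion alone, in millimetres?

Δh ≈ 1.5 mm

Δh = αΔT·H = 2.9×10⁻⁴ × 0.097 × 52 = 0.00146276 m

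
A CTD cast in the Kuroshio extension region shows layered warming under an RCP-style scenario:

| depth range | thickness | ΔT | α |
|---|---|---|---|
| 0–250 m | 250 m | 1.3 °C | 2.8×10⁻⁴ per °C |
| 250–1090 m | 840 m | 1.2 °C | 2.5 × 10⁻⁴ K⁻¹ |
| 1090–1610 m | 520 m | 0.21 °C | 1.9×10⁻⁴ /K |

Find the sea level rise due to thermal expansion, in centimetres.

36 cm of thermosteric rise

Layer 1: 1.3 × 2.8×10⁻⁴ × 250 = 0.09100 m
250–1090 m: 840 × 2.5×10⁻⁴ × 1.2 = 0.25200 m
1.9×10⁻⁴ × 0.21 × 520 = 0.020748 m
Δh = 0.09100 + 0.25200 + 0.020748 = 0.363748 m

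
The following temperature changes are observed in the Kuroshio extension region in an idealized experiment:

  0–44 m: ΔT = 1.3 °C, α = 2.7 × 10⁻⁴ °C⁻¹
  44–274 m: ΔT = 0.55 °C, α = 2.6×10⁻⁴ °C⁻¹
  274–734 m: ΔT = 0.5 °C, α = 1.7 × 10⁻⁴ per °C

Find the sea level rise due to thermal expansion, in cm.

8.74 cm

1.3 × 44 × 2.7×10⁻⁴ = 0.015444 m
Layer 2: 230 × 2.6×10⁻⁴ × 0.55 = 0.03289 m
274–734 m: 1.7×10⁻⁴ × 0.5 × 460 = 0.03910 m
Δh = 0.015444 + 0.03289 + 0.03910 = 0.087434 m ≈ 8.74 cm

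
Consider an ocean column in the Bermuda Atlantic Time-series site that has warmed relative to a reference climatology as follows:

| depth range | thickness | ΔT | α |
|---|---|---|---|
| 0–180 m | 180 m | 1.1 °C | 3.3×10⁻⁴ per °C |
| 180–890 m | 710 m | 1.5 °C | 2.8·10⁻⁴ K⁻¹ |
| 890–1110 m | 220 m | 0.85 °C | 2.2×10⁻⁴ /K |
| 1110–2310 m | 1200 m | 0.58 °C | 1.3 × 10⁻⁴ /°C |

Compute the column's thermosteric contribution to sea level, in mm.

180 × 1.1 × 3.3×10⁻⁴ = 0.06534 m
Layer 2: 710 × 2.8×10⁻⁴ × 1.5 = 0.29820 m
Layer 3: 2.2×10⁻⁴ × 0.85 × 220 = 0.04114 m
0.58 × 1200 × 1.3×10⁻⁴ = 0.09048 m
Δh = 0.06534 + 0.29820 + 0.04114 + 0.09048 = 0.49516 m

Δh ≈ 495 mm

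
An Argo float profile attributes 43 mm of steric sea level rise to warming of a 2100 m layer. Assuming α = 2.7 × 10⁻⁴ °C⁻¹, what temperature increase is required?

ΔT = Δh/(αH) = 0.043 / (2.7×10⁻⁴ × 2100) ≈ 0.07584 K

about 0.0758 K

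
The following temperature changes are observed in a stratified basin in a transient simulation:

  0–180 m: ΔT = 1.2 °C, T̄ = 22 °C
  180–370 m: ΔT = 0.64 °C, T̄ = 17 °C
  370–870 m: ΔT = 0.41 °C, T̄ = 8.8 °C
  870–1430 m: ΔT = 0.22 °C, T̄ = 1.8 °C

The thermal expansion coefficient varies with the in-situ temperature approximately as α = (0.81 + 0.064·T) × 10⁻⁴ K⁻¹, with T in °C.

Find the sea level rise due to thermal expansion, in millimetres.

Layer 1: α = (0.81 + 0.064×22)×10⁻⁴ = 2.218×10⁻⁴ K⁻¹
Layer 2: α = (0.81 + 0.064×17)×10⁻⁴ = 1.898×10⁻⁴ K⁻¹
Layer 3: α = (0.81 + 0.064×8.8)×10⁻⁴ = 1.3732×10⁻⁴ K⁻¹
Layer 4: α = (0.81 + 0.064×1.8)×10⁻⁴ = 0.9252×10⁻⁴ K⁻¹
1.2 × 180 × 2.218×10⁻⁴ = 0.0479088 m
Layer 2: 190 × 1.898×10⁻⁴ × 0.64 = 0.02307968 m
1.3732×10⁻⁴ × 0.41 × 500 = 0.0281506 m
870–1430 m: 0.22 × 0.9252×10⁻⁴ × 560 = 0.011398464 m
Δh = 0.0479088 + 0.02307968 + 0.0281506 + 0.011398464 = 0.110537544 m

110 mm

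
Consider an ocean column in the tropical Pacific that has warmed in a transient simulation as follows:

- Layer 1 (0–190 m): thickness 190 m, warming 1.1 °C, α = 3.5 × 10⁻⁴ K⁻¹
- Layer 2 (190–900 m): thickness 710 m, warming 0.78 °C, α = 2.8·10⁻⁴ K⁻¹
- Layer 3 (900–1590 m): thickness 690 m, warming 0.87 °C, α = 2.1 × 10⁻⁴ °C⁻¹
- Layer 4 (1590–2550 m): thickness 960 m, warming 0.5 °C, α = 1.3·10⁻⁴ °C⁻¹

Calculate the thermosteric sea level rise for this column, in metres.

3.5×10⁻⁴ × 190 × 1.1 = 0.07315 m
2.8×10⁻⁴ × 0.78 × 710 = 0.155064 m
0.87 × 2.1×10⁻⁴ × 690 = 0.126063 m
1590–2550 m: 1.3×10⁻⁴ × 0.5 × 960 = 0.06240 m
Δh = 0.07315 + 0.155064 + 0.126063 + 0.06240 = 0.416677 m ≈ 0.417 m

Δh ≈ 0.417 m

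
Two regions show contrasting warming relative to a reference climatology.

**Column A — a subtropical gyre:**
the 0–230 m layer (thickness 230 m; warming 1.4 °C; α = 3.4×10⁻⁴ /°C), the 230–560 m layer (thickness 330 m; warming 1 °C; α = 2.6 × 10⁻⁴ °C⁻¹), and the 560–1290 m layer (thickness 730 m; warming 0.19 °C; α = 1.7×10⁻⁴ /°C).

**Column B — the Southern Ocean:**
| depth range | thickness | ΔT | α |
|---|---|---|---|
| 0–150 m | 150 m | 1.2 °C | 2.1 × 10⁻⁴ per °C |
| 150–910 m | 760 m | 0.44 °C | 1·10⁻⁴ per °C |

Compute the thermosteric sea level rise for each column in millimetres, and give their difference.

A 0–230 m: 1.4 × 3.4×10⁻⁴ × 230 = 0.10948 m
A 1 × 2.6×10⁻⁴ × 330 = 0.08580 m
A 560–1290 m: 730 × 0.19 × 1.7×10⁻⁴ = 0.023579 m
A total: 0.218859 m
B 150 × 2.1×10⁻⁴ × 1.2 = 0.03780 m
B 760 × 1×10⁻⁴ × 0.44 = 0.03344 m
B total: 0.07124 m
Difference: 0.218859 − 0.07124 = 0.147619 m

Δh_A ≈ 219 mm, Δh_B ≈ 71.2 mm; difference ≈ 148 mm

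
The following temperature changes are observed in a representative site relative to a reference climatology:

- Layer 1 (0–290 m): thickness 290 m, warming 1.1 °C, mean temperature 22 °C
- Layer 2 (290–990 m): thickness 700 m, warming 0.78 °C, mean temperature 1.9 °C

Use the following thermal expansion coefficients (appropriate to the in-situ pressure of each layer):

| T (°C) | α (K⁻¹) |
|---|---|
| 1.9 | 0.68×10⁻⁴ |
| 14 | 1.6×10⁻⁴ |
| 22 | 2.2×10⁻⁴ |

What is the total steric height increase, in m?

about 0.107 m

Layer 1 at 22 °C → α = 2.2×10⁻⁴ K⁻¹
Layer 2 at 1.9 °C → α = 0.68×10⁻⁴ K⁻¹
1.1 × 2.2×10⁻⁴ × 290 = 0.07018 m
Layer 2: 0.78 × 700 × 0.68×10⁻⁴ = 0.037128 m
Δh = 0.07018 + 0.037128 = 0.107308 m ≈ 0.107 m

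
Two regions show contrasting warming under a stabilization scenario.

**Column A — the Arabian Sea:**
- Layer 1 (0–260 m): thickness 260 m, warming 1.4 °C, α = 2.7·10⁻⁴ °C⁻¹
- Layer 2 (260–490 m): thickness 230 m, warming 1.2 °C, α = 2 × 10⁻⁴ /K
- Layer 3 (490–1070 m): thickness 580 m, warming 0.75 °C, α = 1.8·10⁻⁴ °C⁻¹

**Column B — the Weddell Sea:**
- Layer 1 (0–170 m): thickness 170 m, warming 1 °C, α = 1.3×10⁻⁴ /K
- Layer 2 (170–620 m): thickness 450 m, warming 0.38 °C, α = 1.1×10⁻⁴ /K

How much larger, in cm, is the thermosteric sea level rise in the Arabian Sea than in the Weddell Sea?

A 0–260 m: 2.7×10⁻⁴ × 1.4 × 260 = 0.09828 m
A Layer 2: 2×10⁻⁴ × 230 × 1.2 = 0.05520 m
A 490–1070 m: 1.8×10⁻⁴ × 580 × 0.75 = 0.07830 m
A total: 0.23178 m
B Layer 1: 1 × 1.3×10⁻⁴ × 170 = 0.02210 m
B 450 × 0.38 × 1.1×10⁻⁴ = 0.01881 m
B total: 0.04091 m
Difference: 0.23178 − 0.04091 = 0.19087 m

19.1 cm larger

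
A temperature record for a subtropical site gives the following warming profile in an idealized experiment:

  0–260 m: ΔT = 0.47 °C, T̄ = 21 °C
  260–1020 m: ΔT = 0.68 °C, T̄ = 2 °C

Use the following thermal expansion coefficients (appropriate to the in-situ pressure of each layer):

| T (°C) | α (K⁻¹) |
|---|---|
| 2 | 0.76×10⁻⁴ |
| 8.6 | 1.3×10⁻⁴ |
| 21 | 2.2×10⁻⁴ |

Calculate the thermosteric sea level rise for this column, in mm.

66 mm

Layer 1 at 21 °C → α = 2.2×10⁻⁴ K⁻¹
Layer 2 at 2 °C → α = 0.76×10⁻⁴ K⁻¹
Layer 1: 2.2×10⁻⁴ × 0.47 × 260 = 0.026884 m
260–1020 m: 0.76×10⁻⁴ × 0.68 × 760 = 0.0392768 m
Δh = 0.026884 + 0.0392768 = 0.0661608 m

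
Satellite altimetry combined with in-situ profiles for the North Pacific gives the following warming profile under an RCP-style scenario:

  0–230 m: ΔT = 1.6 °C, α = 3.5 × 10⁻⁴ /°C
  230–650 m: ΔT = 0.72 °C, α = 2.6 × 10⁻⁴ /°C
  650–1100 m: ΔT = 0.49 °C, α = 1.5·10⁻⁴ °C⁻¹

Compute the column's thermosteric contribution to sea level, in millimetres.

230 × 3.5×10⁻⁴ × 1.6 = 0.12880 m
Layer 2: 2.6×10⁻⁴ × 420 × 0.72 = 0.078624 m
450 × 1.5×10⁻⁴ × 0.49 = 0.033075 m
Δh = 0.12880 + 0.078624 + 0.033075 = 0.240499 m ≈ 240 mm

240 mm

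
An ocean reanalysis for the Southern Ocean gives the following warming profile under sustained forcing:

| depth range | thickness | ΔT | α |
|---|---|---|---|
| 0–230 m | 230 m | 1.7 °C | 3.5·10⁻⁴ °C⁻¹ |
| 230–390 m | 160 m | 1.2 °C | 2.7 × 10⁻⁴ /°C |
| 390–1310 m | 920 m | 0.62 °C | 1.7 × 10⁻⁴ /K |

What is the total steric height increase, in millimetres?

Layer 1: 3.5×10⁻⁴ × 230 × 1.7 = 0.13685 m
230–390 m: 1.2 × 2.7×10⁻⁴ × 160 = 0.05184 m
Layer 3: 0.62 × 1.7×10⁻⁴ × 920 = 0.096968 m
Δh = 0.13685 + 0.05184 + 0.096968 = 0.285658 m

290 mm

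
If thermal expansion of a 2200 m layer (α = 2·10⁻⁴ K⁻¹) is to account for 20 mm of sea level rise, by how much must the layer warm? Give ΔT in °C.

about 0.0455 °C

ΔT = Δh/(αH) = 0.02 / (2×10⁻⁴ × 2200) ≈ 0.04545 °C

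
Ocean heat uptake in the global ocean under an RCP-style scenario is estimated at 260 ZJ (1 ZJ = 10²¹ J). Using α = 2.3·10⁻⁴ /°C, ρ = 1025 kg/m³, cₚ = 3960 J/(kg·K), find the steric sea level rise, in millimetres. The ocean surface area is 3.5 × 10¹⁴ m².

42.1 mm of thermosteric rise

Per unit area: Q = 260×10²¹ / (3.5×10¹⁴) ≈ 7.429×10⁸ J/m²
Δh = αQ/(ρcₚ) = 2.3×10⁻⁴ × 7.429×10⁸ / (1025 × 3960) ≈ 0.042096 m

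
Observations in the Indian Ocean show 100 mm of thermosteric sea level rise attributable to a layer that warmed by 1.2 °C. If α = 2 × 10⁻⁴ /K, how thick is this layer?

H = Δh/(αΔT) = 0.1 / (2×10⁻⁴ × 1.2) ≈ 416.7 m

H ≈ 417 m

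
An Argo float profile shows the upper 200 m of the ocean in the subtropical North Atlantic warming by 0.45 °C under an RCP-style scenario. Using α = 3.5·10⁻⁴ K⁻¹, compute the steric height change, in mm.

Δh = αΔT·H = 3.5×10⁻⁴ × 0.45 × 200 = 0.03150 m

32 mm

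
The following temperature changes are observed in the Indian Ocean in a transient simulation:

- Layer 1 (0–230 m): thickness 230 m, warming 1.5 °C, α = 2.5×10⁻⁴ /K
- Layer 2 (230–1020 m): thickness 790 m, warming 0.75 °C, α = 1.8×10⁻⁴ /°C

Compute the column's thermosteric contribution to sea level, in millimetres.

Δh ≈ 190 mm

0–230 m: 230 × 1.5 × 2.5×10⁻⁴ = 0.08625 m
790 × 0.75 × 1.8×10⁻⁴ = 0.10665 m
Δh = 0.08625 + 0.10665 = 0.19290 m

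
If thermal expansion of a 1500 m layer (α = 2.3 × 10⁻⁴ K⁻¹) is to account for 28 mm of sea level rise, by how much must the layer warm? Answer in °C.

about 0.0812 °C

ΔT = Δh/(αH) = 0.028 / (2.3×10⁻⁴ × 1500) ≈ 0.08116 °C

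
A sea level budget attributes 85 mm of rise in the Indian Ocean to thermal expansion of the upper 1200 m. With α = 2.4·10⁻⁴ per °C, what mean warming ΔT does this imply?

0.295 °C

ΔT = Δh/(αH) = 0.085 / (2.4×10⁻⁴ × 1200) ≈ 0.2951 °C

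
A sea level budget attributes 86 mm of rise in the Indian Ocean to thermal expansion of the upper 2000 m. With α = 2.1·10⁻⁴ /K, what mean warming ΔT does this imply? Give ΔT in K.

0.205 K

ΔT = Δh/(αH) = 0.086 / (2.1×10⁻⁴ × 2000) ≈ 0.2048 K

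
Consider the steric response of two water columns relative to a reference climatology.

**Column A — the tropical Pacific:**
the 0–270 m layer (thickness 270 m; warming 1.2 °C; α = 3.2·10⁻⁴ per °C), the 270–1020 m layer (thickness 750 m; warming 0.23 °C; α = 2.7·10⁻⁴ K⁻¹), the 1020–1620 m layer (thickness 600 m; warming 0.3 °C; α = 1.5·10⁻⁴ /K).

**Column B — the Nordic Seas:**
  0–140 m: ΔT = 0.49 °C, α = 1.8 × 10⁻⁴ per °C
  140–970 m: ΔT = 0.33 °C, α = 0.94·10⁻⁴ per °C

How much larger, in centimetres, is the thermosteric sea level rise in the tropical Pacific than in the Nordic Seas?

13.9 cm

A 0–270 m: 3.2×10⁻⁴ × 1.2 × 270 = 0.10368 m
A 270–1020 m: 2.7×10⁻⁴ × 0.23 × 750 = 0.046575 m
A Layer 3: 1.5×10⁻⁴ × 600 × 0.3 = 0.02700 m
A total: 0.177255 m
B Layer 1: 0.49 × 1.8×10⁻⁴ × 140 = 0.012348 m
B 140–970 m: 830 × 0.94×10⁻⁴ × 0.33 = 0.0257466 m
B total: 0.0380946 m
Difference: 0.177255 − 0.0380946 = 0.1391604 m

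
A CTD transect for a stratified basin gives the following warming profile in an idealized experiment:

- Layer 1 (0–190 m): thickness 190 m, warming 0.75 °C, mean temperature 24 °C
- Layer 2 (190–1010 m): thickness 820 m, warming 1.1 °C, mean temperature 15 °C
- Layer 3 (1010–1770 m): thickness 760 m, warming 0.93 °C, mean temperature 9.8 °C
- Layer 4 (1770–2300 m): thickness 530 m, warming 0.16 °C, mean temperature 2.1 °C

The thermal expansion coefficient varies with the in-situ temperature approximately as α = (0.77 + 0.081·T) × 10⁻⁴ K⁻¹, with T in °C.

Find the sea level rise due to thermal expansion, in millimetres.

Δh = 336 mm

Layer 1: α = (0.77 + 0.081×24)×10⁻⁴ = 2.714×10⁻⁴ K⁻¹
Layer 2: α = (0.77 + 0.081×15)×10⁻⁴ = 1.985×10⁻⁴ K⁻¹
Layer 3: α = (0.77 + 0.081×9.8)×10⁻⁴ = 1.5638×10⁻⁴ K⁻¹
Layer 4: α = (0.77 + 0.081×2.1)×10⁻⁴ = 0.9401×10⁻⁴ K⁻¹
Layer 1: 2.714×10⁻⁴ × 190 × 0.75 = 0.0386745 m
190–1010 m: 1.985×10⁻⁴ × 1.1 × 820 = 0.179047 m
1.5638×10⁻⁴ × 760 × 0.93 = 0.110529384 m
530 × 0.16 × 0.9401×10⁻⁴ = 0.007972048 m
Δh = 0.0386745 + 0.179047 + 0.110529384 + 0.007972048 = 0.336222932 m ≈ 336 mm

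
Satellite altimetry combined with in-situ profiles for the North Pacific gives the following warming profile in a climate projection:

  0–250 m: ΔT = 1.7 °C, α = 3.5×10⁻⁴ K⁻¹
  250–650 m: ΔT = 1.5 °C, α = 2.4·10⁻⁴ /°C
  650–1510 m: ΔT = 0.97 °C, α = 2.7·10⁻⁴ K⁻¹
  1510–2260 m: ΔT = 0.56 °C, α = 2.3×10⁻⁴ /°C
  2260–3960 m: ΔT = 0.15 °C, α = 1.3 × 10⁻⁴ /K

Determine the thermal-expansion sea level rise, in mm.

Layer 1: 250 × 3.5×10⁻⁴ × 1.7 = 0.14875 m
2.4×10⁻⁴ × 1.5 × 400 = 0.14400 m
0.97 × 2.7×10⁻⁴ × 860 = 0.225234 m
Layer 4: 2.3×10⁻⁴ × 0.56 × 750 = 0.09660 m
2260–3960 m: 0.15 × 1700 × 1.3×10⁻⁴ = 0.03315 m
Δh = 0.14875 + 0.14400 + 0.225234 + 0.09660 + 0.03315 = 0.647734 m

648 mm of thermosteric rise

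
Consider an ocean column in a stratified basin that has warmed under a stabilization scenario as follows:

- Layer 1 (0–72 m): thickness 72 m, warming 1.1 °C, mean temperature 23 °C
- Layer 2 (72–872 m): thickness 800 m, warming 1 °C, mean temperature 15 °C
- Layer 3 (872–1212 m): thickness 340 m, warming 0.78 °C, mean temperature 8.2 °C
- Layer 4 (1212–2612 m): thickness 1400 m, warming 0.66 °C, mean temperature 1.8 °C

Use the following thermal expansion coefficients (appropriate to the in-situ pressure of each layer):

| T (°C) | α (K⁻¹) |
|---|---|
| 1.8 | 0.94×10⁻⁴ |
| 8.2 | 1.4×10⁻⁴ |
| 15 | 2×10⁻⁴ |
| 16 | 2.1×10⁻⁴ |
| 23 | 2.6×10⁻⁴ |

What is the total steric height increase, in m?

0.305 m of thermosteric rise

Layer 1 at 23 °C → α = 2.6×10⁻⁴ K⁻¹
Layer 2 at 15 °C → α = 2×10⁻⁴ K⁻¹
Layer 3 at 8.2 °C → α = 1.4×10⁻⁴ K⁻¹
Layer 4 at 1.8 °C → α = 0.94×10⁻⁴ K⁻¹
0–72 m: 72 × 1.1 × 2.6×10⁻⁴ = 0.020592 m
Layer 2: 1 × 800 × 2×10⁻⁴ = 0.16000 m
872–1212 m: 340 × 1.4×10⁻⁴ × 0.78 = 0.037128 m
0.66 × 0.94×10⁻⁴ × 1400 = 0.086856 m
Δh = 0.020592 + 0.16000 + 0.037128 + 0.086856 = 0.304576 m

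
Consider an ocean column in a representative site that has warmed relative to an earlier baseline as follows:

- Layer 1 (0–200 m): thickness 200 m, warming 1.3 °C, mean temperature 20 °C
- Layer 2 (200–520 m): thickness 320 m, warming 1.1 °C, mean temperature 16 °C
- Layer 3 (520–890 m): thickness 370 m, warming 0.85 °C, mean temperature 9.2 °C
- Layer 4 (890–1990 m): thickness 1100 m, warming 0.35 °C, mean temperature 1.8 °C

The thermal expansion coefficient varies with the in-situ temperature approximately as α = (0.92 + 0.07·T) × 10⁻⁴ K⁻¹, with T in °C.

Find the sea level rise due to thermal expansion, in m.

Layer 1: α = (0.92 + 0.07×20)×10⁻⁴ = 2.32×10⁻⁴ K⁻¹
Layer 2: α = (0.92 + 0.07×16)×10⁻⁴ = 2.04×10⁻⁴ K⁻¹
Layer 3: α = (0.92 + 0.07×9.2)×10⁻⁴ = 1.564×10⁻⁴ K⁻¹
Layer 4: α = (0.92 + 0.07×1.8)×10⁻⁴ = 1.046×10⁻⁴ K⁻¹
Layer 1: 200 × 2.32×10⁻⁴ × 1.3 = 0.06032 m
200–520 m: 1.1 × 2.04×10⁻⁴ × 320 = 0.071808 m
520–890 m: 370 × 0.85 × 1.564×10⁻⁴ = 0.0491878 m
890–1990 m: 1100 × 1.046×10⁻⁴ × 0.35 = 0.040271 m
Δh = 0.06032 + 0.071808 + 0.0491878 + 0.040271 = 0.2215868 m

0.222 m of thermosteric rise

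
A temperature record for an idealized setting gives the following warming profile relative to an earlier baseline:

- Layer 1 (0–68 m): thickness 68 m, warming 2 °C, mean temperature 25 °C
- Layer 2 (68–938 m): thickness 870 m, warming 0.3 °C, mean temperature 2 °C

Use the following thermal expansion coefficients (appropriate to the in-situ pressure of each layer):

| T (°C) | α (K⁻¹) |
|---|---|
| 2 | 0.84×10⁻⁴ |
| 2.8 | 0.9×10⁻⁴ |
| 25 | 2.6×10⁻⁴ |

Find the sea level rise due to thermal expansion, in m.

Δh ≈ 0.0573 m

Layer 1 at 25 °C → α = 2.6×10⁻⁴ K⁻¹
Layer 2 at 2 °C → α = 0.84×10⁻⁴ K⁻¹
2.6×10⁻⁴ × 2 × 68 = 0.03536 m
0.3 × 0.84×10⁻⁴ × 870 = 0.021924 m
Δh = 0.03536 + 0.021924 = 0.057284 m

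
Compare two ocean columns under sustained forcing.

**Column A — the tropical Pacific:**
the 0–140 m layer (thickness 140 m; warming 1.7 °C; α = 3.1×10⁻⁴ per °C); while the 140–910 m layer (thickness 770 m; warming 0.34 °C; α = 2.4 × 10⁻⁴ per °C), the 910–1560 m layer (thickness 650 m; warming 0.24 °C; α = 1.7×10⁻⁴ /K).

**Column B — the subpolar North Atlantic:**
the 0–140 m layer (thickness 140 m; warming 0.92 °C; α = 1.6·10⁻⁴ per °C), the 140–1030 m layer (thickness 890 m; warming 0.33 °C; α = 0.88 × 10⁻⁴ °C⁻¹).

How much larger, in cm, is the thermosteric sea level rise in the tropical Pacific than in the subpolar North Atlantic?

11.7 cm larger

A 1.7 × 140 × 3.1×10⁻⁴ = 0.07378 m
A 140–910 m: 0.34 × 2.4×10⁻⁴ × 770 = 0.062832 m
A 650 × 0.24 × 1.7×10⁻⁴ = 0.02652 m
A total: 0.163132 m
B 0.92 × 140 × 1.6×10⁻⁴ = 0.020608 m
B Layer 2: 0.88×10⁻⁴ × 890 × 0.33 = 0.0258456 m
B total: 0.0464536 m
Difference: 0.163132 − 0.0464536 = 0.1166784 m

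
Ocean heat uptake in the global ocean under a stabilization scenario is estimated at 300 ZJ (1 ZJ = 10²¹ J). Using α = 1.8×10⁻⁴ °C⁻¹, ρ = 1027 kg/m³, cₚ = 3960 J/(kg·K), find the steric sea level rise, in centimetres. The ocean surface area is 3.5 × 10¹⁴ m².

Per unit area: Q = 300×10²¹ / (3.5×10¹⁴) ≈ 8.571×10⁸ J/m²
Δh = αQ/(ρcₚ) = 1.8×10⁻⁴ × 8.571×10⁸ / (1027 × 3960) ≈ 0.037935 m

about 3.79 cm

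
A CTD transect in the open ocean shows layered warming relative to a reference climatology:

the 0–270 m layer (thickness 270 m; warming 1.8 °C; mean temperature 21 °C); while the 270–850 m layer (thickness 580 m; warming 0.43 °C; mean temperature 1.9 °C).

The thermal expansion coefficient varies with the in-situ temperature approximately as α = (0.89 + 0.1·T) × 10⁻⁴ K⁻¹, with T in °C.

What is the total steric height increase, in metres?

0.17 m

Layer 1: α = (0.89 + 0.1×21)×10⁻⁴ = 2.99×10⁻⁴ K⁻¹
Layer 2: α = (0.89 + 0.1×1.9)×10⁻⁴ = 1.08×10⁻⁴ K⁻¹
0–270 m: 2.99×10⁻⁴ × 1.8 × 270 = 0.145314 m
270–850 m: 1.08×10⁻⁴ × 0.43 × 580 = 0.0269352 m
Δh = 0.145314 + 0.0269352 = 0.1722492 m ≈ 0.17 m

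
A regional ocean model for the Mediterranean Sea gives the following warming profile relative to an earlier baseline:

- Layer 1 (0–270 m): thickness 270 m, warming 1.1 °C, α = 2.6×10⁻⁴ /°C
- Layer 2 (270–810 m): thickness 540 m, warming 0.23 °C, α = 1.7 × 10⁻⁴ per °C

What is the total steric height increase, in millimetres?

Layer 1: 2.6×10⁻⁴ × 1.1 × 270 = 0.07722 m
Layer 2: 1.7×10⁻⁴ × 0.23 × 540 = 0.021114 m
Δh = 0.07722 + 0.021114 = 0.098334 m

Δh = 98 mm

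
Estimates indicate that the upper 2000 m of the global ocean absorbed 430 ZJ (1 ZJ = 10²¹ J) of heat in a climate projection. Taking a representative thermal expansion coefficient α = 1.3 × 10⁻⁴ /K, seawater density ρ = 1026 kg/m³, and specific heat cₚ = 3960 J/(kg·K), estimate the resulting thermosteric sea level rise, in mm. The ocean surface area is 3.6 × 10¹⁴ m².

Δh = 38.2 mm

Per unit area: Q = 430×10²¹ / (3.6×10¹⁴) ≈ 1.194×10⁹ J/m²
Δh = αQ/(ρcₚ) = 1.3×10⁻⁴ × 1.194×10⁹ / (1026 × 3960) ≈ 0.038204 m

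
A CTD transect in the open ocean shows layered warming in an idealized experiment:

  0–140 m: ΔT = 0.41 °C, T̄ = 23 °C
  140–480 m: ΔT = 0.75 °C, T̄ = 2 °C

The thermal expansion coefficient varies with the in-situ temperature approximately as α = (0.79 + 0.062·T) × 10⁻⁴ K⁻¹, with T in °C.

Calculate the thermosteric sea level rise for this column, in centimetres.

Δh = 3.60 cm

Layer 1: α = (0.79 + 0.062×23)×10⁻⁴ = 2.216×10⁻⁴ K⁻¹
Layer 2: α = (0.79 + 0.062×2)×10⁻⁴ = 0.914×10⁻⁴ K⁻¹
140 × 2.216×10⁻⁴ × 0.41 = 0.01271984 m
0.75 × 340 × 0.914×10⁻⁴ = 0.023307 m
Δh = 0.01271984 + 0.023307 = 0.03602684 m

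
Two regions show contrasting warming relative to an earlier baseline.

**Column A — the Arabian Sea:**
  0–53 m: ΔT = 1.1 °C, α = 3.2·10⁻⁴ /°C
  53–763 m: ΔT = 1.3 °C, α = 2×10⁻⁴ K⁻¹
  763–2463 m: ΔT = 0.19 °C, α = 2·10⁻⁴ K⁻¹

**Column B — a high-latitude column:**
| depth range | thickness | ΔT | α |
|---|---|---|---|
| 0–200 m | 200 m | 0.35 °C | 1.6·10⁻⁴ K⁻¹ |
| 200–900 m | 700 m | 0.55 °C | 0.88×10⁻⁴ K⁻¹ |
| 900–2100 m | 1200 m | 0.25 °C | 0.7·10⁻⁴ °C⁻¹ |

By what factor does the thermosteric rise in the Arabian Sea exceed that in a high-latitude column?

A Layer 1: 53 × 3.2×10⁻⁴ × 1.1 = 0.018656 m
A 53–763 m: 1.3 × 710 × 2×10⁻⁴ = 0.18460 m
A 763–2463 m: 1700 × 0.19 × 2×10⁻⁴ = 0.06460 m
A total: 0.267856 m
B 0–200 m: 200 × 1.6×10⁻⁴ × 0.35 = 0.01120 m
B Layer 2: 0.88×10⁻⁴ × 700 × 0.55 = 0.03388 m
B 900–2100 m: 1200 × 0.7×10⁻⁴ × 0.25 = 0.02100 m
B total: 0.06608 m
Ratio: 0.267856 / 0.06608 ≈ 4.054

≈ 4.05×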